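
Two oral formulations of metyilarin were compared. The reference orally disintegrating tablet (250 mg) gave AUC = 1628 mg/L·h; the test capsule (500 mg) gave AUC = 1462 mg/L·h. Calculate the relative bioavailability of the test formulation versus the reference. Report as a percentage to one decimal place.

F_rel = 44.9%

F_rel = (AUC_test/D_test) / (AUC_ref/D_ref)
      = (1462/500) / (1628/250)
      = 2.924 / 6.512 = 0.4490 = 44.90%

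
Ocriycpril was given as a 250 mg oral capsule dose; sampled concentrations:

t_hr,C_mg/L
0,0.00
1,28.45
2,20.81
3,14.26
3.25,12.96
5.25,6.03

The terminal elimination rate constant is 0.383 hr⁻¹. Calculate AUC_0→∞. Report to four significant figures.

AUC = 94.53 mg/L·hr

Trapezoidal AUC_0→5.25:
  [0→1]: (0.00+28.45)/2 × 1 = 14.225
  [1→2]: (28.45+20.81)/2 × 1 = 24.63
  [2→3]: (20.81+14.26)/2 × 1 = 17.535
  [3→3.25]: (14.26+12.96)/2 × 0.25 = 3.4025
  [3.25→5.25]: (12.96+6.03)/2 × 2 = 18.99
  Sum = 78.7825 mg/L·hr
Extrapolated tail: C_last / k_e = 6.03 / 0.383 = 15.744
AUC_0→∞ = 78.7825 + 15.744 = 94.5265 mg/L·hr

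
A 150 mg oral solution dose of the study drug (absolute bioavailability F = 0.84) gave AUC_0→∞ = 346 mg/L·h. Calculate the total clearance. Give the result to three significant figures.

CL = 0.364 L/h

CL = F × Dose / AUC_0→∞
   = 0.84 × 150 / 346 = 0.364162 L/h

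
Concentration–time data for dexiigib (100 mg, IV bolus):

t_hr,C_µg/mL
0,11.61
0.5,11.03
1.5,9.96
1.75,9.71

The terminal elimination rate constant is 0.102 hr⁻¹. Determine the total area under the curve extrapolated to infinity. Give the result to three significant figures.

AUC = 114 µg/mL·hr

Trapezoidal AUC_0→1.75:
  [0→0.5]: (11.61+11.03)/2 × 0.5 = 5.66
  [0.5→1.5]: (11.03+9.96)/2 × 1 = 10.495
  [1.5→1.75]: (9.96+9.71)/2 × 0.25 = 2.45875
  Sum = 18.61375 µg/mL·hr
Extrapolated tail: C_last / k_e = 9.71 / 0.102 = 95.196
AUC_0→∞ = 18.61375 + 95.196 = 113.80975 µg/mL·hr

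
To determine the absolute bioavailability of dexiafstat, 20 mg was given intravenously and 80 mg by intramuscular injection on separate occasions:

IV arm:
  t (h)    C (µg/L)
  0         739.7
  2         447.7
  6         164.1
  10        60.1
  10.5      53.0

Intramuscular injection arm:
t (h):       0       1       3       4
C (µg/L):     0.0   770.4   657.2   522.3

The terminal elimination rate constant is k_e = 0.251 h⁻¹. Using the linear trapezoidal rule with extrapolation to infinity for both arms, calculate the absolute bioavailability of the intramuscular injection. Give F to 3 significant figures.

F = 0.362

Trapezoidal AUC_0→10.5 (IV):
  [0→2]: (739.7+447.7)/2 × 2 = 1187.4
  [2→6]: (447.7+164.1)/2 × 4 = 1223.6
  [6→10]: (164.1+60.1)/2 × 4 = 448.4
  [10→10.5]: (60.1+53.0)/2 × 0.5 = 28.275
  Sum = 2887.675 µg/L·h
IV tail: 53.0/0.251 = 211.155; AUC_iv,0→∞ = 2887.675 + 211.155 = 3098.83 µg/L·h
Trapezoidal AUC_0→4 (intramuscular injection):
  [0→1]: (0.0+770.4)/2 × 1 = 385.2
  [1→3]: (770.4+657.2)/2 × 2 = 1427.6
  [3→4]: (657.2+522.3)/2 × 1 = 589.75
  Sum = 2402.55 µg/L·h
intramuscular injection tail: 522.3/0.251 = 2080.876; AUC_ev,0→∞ = 2402.55 + 2080.876 = 4483.426 µg/L·h
F = (AUC_ev/D_ev)/(AUC_iv/D_iv) = (4483.426/80)/(3098.83/20) = 56.042825/154.9415 = 0.3617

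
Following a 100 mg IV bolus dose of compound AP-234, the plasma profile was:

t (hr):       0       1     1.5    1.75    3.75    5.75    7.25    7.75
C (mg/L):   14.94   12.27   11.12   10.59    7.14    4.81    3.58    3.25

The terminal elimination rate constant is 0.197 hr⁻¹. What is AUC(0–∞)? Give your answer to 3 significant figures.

Trapezoidal AUC_0→7.75:
  [0→1]: (14.94+12.27)/2 × 1 = 13.605
  [1→1.5]: (12.27+11.12)/2 × 0.5 = 5.8475
  [1.5→1.75]: (11.12+10.59)/2 × 0.25 = 2.71375
  [1.75→3.75]: (10.59+7.14)/2 × 2 = 17.73
  [3.75→5.75]: (7.14+4.81)/2 × 2 = 11.95
  [5.75→7.25]: (4.81+3.58)/2 × 1.5 = 6.2925
  [7.25→7.75]: (3.58+3.25)/2 × 0.5 = 1.7075
  Sum = 59.84625 mg/L·hr
Extrapolated tail: C_last / k_e = 3.25 / 0.197 = 16.497
AUC_0→∞ = 59.84625 + 16.497 = 76.34325 mg/L·hr

AUC = 76.3 mg/L·hr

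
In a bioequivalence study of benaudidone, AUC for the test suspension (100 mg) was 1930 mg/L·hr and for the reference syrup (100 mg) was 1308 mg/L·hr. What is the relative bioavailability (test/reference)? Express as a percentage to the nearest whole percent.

F_rel = (AUC_test/D_test) / (AUC_ref/D_ref)
      = (1930/100) / (1308/100)
      = 19.3 / 13.08 = 1.4755 = 147.55%

F_rel = 148%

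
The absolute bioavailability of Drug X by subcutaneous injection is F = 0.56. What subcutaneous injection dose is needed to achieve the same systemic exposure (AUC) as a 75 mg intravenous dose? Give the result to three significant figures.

D_subcutaneous = 134 mg

For equal systemic exposure: F × D_ev = D_iv
D_ev = D_iv / F = 75 / 0.56 = 133.929 mg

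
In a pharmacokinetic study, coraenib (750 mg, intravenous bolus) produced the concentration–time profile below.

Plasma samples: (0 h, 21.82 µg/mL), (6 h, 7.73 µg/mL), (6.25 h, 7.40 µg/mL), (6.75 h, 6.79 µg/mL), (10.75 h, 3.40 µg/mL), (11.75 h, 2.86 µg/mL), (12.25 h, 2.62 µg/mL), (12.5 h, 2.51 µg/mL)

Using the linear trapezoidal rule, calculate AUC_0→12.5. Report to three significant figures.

Trapezoidal AUC_0→12.5:
  [0→6]: (21.82+7.73)/2 × 6 = 88.65
  [6→6.25]: (7.73+7.40)/2 × 0.25 = 1.89125
  [6.25→6.75]: (7.40+6.79)/2 × 0.5 = 3.5475
  [6.75→10.75]: (6.79+3.40)/2 × 4 = 20.38
  [10.75→11.75]: (3.40+2.86)/2 × 1 = 3.13
  [11.75→12.25]: (2.86+2.62)/2 × 0.5 = 1.37
  [12.25→12.5]: (2.62+2.51)/2 × 0.25 = 0.64125
  Sum = 119.61 µg/mL·h

AUC = 120 µg/mL·h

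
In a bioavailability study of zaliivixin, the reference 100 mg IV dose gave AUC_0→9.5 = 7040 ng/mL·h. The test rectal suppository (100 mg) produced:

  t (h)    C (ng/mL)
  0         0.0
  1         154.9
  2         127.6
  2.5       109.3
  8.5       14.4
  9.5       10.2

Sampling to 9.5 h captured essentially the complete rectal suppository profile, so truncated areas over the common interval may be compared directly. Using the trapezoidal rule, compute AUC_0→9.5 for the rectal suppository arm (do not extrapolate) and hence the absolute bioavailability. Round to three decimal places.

F = 0.094

Trapezoidal AUC_0→9.5 (rectal suppository):
  [0→1]: (0.0+154.9)/2 × 1 = 77.45
  [1→2]: (154.9+127.6)/2 × 1 = 141.25
  [2→2.5]: (127.6+109.3)/2 × 0.5 = 59.225
  [2.5→8.5]: (109.3+14.4)/2 × 6 = 371.1
  [8.5→9.5]: (14.4+10.2)/2 × 1 = 12.3
  Sum = 661.325 ng/mL·h
F = (AUC_ev/D_ev)/(AUC_iv/D_iv) = (661.325/100)/(7040/100) = 6.61325/70.4 = 0.0939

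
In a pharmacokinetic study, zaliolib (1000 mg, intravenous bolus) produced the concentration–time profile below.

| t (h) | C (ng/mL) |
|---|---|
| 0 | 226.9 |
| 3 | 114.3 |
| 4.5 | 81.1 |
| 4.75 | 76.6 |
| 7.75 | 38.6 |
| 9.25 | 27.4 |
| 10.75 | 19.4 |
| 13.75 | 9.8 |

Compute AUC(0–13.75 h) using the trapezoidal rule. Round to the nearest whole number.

Trapezoidal AUC_0→13.75:
  [0→3]: (226.9+114.3)/2 × 3 = 511.8
  [3→4.5]: (114.3+81.1)/2 × 1.5 = 146.55
  [4.5→4.75]: (81.1+76.6)/2 × 0.25 = 19.7125
  [4.75→7.75]: (76.6+38.6)/2 × 3 = 172.8
  [7.75→9.25]: (38.6+27.4)/2 × 1.5 = 49.5
  [9.25→10.75]: (27.4+19.4)/2 × 1.5 = 35.1
  [10.75→13.75]: (19.4+9.8)/2 × 3 = 43.8
  Sum = 979.2625 ng/mL·h

AUC = 979 ng/mL·h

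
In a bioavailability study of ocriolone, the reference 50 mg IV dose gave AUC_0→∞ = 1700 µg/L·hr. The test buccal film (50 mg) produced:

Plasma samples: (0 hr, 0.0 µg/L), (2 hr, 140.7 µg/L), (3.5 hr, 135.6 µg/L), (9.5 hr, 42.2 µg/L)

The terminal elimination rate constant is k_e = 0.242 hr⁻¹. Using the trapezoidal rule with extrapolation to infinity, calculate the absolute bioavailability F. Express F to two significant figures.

Trapezoidal AUC_0→9.5 (buccal film):
  [0→2]: (0.0+140.7)/2 × 2 = 140.7
  [2→3.5]: (140.7+135.6)/2 × 1.5 = 207.225
  [3.5→9.5]: (135.6+42.2)/2 × 6 = 533.4
  Sum = 881.325 µg/L·hr
Tail: C_last/k_e = 42.2/0.242 = 174.380
AUC_0→∞ (buccal film) = 881.325 + 174.380 = 1055.705 µg/L·hr
F = (AUC_ev/D_ev)/(AUC_iv/D_iv) = (1055.705/50)/(1700/50) = 21.1141/34 = 0.6210

F = 0.62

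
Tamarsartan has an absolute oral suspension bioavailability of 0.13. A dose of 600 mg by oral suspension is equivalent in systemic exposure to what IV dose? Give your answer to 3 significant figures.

D_iv = 78.0 mg

Systemic exposure from an extravascular dose = F × D_ev, so the equivalent IV dose is F × D_ev.
D_iv = F × D_ev = 0.13 × 600 = 78 mg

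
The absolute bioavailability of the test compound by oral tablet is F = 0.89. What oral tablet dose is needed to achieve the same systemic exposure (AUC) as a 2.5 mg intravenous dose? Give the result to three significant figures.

For equal systemic exposure: F × D_ev = D_iv
D_ev = D_iv / F = 2.5 / 0.89 = 2.80899 mg

D_oral = 2.81 mg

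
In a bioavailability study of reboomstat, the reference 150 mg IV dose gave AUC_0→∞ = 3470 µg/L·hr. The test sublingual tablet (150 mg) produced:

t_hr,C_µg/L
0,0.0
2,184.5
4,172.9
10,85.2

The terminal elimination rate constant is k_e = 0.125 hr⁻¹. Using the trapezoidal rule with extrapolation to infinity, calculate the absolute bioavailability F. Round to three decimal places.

F = 0.576

Trapezoidal AUC_0→10 (sublingual tablet):
  [0→2]: (0.0+184.5)/2 × 2 = 184.5
  [2→4]: (184.5+172.9)/2 × 2 = 357.4
  [4→10]: (172.9+85.2)/2 × 6 = 774.3
  Sum = 1316.2 µg/L·hr
Tail: C_last/k_e = 85.2/0.125 = 681.600
AUC_0→∞ (sublingual tablet) = 1316.2 + 681.600 = 1997.8 µg/L·hr
F = (AUC_ev/D_ev)/(AUC_iv/D_iv) = (1997.8/150)/(3470/150) = 13.3187/23.1333 = 0.5757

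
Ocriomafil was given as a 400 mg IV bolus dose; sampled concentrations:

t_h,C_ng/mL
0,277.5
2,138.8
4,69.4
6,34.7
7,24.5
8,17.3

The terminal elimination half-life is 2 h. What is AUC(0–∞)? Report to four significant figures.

Trapezoidal AUC_0→8:
  [0→2]: (277.5+138.8)/2 × 2 = 416.3
  [2→4]: (138.8+69.4)/2 × 2 = 208.2
  [4→6]: (69.4+34.7)/2 × 2 = 104.1
  [6→7]: (34.7+24.5)/2 × 1 = 29.6
  [7→8]: (24.5+17.3)/2 × 1 = 20.9
  Sum = 779.1 ng/mL·h
k_e = ln2 / t½ = 0.693147 / 2 = 0.3466 h^-1
Extrapolated tail: C_last / k_e = 17.3 / 0.3466 = 49.913
AUC_0→∞ = 779.1 + 49.913 = 829.013 ng/mL·h

AUC = 829.0 ng/mL·h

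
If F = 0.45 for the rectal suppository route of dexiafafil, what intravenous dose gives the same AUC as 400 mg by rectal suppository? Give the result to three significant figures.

D_iv = 180 mg

Systemic exposure from an extravascular dose = F × D_ev, so the equivalent IV dose is F × D_ev.
D_iv = F × D_ev = 0.45 × 400 = 180 mg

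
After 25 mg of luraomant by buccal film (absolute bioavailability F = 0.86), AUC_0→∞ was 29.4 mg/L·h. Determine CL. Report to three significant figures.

CL = F × Dose / AUC_0→∞
   = 0.86 × 25 / 29.4 = 0.731293 L/h

CL = 0.731 L/h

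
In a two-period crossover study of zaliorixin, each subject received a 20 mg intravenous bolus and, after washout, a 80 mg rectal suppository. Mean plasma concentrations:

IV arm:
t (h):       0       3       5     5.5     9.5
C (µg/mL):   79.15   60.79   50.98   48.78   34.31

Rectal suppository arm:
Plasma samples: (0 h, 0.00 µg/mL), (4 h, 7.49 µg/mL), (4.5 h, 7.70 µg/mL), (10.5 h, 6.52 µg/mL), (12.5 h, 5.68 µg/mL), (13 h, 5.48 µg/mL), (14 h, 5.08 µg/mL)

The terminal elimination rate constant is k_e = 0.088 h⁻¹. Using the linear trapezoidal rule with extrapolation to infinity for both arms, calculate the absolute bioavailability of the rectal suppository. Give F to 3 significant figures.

Trapezoidal AUC_0→9.5 (IV):
  [0→3]: (79.15+60.79)/2 × 3 = 209.91
  [3→5]: (60.79+50.98)/2 × 2 = 111.77
  [5→5.5]: (50.98+48.78)/2 × 0.5 = 24.94
  [5.5→9.5]: (48.78+34.31)/2 × 4 = 166.18
  Sum = 512.8 µg/mL·h
IV tail: 34.31/0.088 = 389.886; AUC_iv,0→∞ = 512.8 + 389.886 = 902.686 µg/mL·h
Trapezoidal AUC_0→14 (rectal suppository):
  [0→4]: (0.00+7.49)/2 × 4 = 14.98
  [4→4.5]: (7.49+7.70)/2 × 0.5 = 3.7975
  [4.5→10.5]: (7.70+6.52)/2 × 6 = 42.66
  [10.5→12.5]: (6.52+5.68)/2 × 2 = 12.2
  [12.5→13]: (5.68+5.48)/2 × 0.5 = 2.79
  [13→14]: (5.48+5.08)/2 × 1 = 5.28
  Sum = 81.7075 µg/mL·h
rectal suppository tail: 5.08/0.088 = 57.727; AUC_ev,0→∞ = 81.7075 + 57.727 = 139.4345 µg/mL·h
F = (AUC_ev/D_ev)/(AUC_iv/D_iv) = (139.4345/80)/(902.686/20) = 1.74293/45.1343 = 0.0386

F = 0.0386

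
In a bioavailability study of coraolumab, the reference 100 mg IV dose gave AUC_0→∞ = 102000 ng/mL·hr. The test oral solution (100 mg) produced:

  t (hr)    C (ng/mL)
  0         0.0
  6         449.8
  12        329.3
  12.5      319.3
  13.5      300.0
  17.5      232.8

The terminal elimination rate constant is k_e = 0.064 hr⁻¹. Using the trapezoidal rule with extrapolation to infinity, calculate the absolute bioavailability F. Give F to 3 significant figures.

Trapezoidal AUC_0→17.5 (oral solution):
  [0→6]: (0.0+449.8)/2 × 6 = 1349.4
  [6→12]: (449.8+329.3)/2 × 6 = 2337.3
  [12→12.5]: (329.3+319.3)/2 × 0.5 = 162.15
  [12.5→13.5]: (319.3+300.0)/2 × 1 = 309.65
  [13.5→17.5]: (300.0+232.8)/2 × 4 = 1065.6
  Sum = 5224.1 ng/mL·hr
Tail: C_last/k_e = 232.8/0.064 = 3637.500
AUC_0→∞ (oral solution) = 5224.1 + 3637.500 = 8861.6 ng/mL·hr
F = (AUC_ev/D_ev)/(AUC_iv/D_iv) = (8861.6/100)/(102000/100) = 88.616/1020 = 0.0869

F = 0.0869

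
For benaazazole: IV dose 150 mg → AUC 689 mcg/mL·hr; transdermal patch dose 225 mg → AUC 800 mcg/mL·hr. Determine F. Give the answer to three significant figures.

F = 0.774

F = (AUC_ev / D_ev) / (AUC_iv / D_iv)
  = (800/225) / (689/150)
  = 3.55556 / 4.59333 = 0.7741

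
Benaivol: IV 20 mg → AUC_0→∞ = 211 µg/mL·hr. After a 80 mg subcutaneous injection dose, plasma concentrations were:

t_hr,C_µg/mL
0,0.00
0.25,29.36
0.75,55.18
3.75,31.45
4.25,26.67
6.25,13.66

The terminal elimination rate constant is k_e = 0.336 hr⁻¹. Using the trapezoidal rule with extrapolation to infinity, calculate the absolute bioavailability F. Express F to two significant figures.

Trapezoidal AUC_0→6.25 (subcutaneous injection):
  [0→0.25]: (0.00+29.36)/2 × 0.25 = 3.67
  [0.25→0.75]: (29.36+55.18)/2 × 0.5 = 21.135
  [0.75→3.75]: (55.18+31.45)/2 × 3 = 129.945
  [3.75→4.25]: (31.45+26.67)/2 × 0.5 = 14.53
  [4.25→6.25]: (26.67+13.66)/2 × 2 = 40.33
  Sum = 209.61 µg/mL·hr
Tail: C_last/k_e = 13.66/0.336 = 40.655
AUC_0→∞ (subcutaneous injection) = 209.61 + 40.655 = 250.265 µg/mL·hr
F = (AUC_ev/D_ev)/(AUC_iv/D_iv) = (250.265/80)/(211/20) = 3.1283125/10.55 = 0.2965

F = 0.30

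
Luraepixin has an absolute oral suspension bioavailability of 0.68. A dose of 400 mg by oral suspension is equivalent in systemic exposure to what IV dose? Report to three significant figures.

Systemic exposure from an extravascular dose = F × D_ev, so the equivalent IV dose is F × D_ev.
D_iv = F × D_ev = 0.68 × 400 = 272 mg

D_iv = 272 mg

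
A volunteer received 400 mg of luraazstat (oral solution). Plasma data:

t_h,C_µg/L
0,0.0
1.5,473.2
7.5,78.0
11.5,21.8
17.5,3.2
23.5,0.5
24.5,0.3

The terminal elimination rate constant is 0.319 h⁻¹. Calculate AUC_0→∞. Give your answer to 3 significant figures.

Trapezoidal AUC_0→24.5:
  [0→1.5]: (0.0+473.2)/2 × 1.5 = 354.9
  [1.5→7.5]: (473.2+78.0)/2 × 6 = 1653.6
  [7.5→11.5]: (78.0+21.8)/2 × 4 = 199.6
  [11.5→17.5]: (21.8+3.2)/2 × 6 = 75.0
  [17.5→23.5]: (3.2+0.5)/2 × 6 = 11.1
  [23.5→24.5]: (0.5+0.3)/2 × 1 = 0.4
  Sum = 2294.6 µg/L·h
Extrapolated tail: C_last / k_e = 0.3 / 0.319 = 0.940
AUC_0→∞ = 2294.6 + 0.940 = 2295.54 µg/L·h

AUC = 2300 µg/L·h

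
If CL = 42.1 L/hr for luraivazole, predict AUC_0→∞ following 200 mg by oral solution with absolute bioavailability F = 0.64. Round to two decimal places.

AUC = 3.04 mg/L·hr

AUC_0→∞ = F × Dose / CL
        = 0.64 × 200 / 42.1 = 3.04038 mg/L·hr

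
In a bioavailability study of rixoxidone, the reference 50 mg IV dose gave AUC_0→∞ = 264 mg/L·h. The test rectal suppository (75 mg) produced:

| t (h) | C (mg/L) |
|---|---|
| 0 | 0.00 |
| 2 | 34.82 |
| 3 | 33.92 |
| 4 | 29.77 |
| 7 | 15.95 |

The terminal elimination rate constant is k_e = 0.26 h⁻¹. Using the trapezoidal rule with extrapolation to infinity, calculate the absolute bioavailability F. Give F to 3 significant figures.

Trapezoidal AUC_0→7 (rectal suppository):
  [0→2]: (0.00+34.82)/2 × 2 = 34.82
  [2→3]: (34.82+33.92)/2 × 1 = 34.37
  [3→4]: (33.92+29.77)/2 × 1 = 31.845
  [4→7]: (29.77+15.95)/2 × 3 = 68.58
  Sum = 169.615 mg/L·h
Tail: C_last/k_e = 15.95/0.26 = 61.346
AUC_0→∞ (rectal suppository) = 169.615 + 61.346 = 230.961 mg/L·h
F = (AUC_ev/D_ev)/(AUC_iv/D_iv) = (230.961/75)/(264/50) = 3.07948/5.28 = 0.5832

F = 0.583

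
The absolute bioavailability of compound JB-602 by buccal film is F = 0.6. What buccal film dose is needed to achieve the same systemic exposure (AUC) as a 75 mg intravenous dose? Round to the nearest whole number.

For equal systemic exposure: F × D_ev = D_iv
D_ev = D_iv / F = 75 / 0.6 = 125 mg

D_buccal = 125 mg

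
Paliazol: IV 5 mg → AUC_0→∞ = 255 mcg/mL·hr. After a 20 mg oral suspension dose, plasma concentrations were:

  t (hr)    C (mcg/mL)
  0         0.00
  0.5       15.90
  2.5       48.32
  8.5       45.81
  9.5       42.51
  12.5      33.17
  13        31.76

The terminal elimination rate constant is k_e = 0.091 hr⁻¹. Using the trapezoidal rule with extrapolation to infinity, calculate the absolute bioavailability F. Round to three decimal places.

Trapezoidal AUC_0→13 (oral suspension):
  [0→0.5]: (0.00+15.90)/2 × 0.5 = 3.975
  [0.5→2.5]: (15.90+48.32)/2 × 2 = 64.22
  [2.5→8.5]: (48.32+45.81)/2 × 6 = 282.39
  [8.5→9.5]: (45.81+42.51)/2 × 1 = 44.16
  [9.5→12.5]: (42.51+33.17)/2 × 3 = 113.52
  [12.5→13]: (33.17+31.76)/2 × 0.5 = 16.2325
  Sum = 524.4975 mcg/mL·hr
Tail: C_last/k_e = 31.76/0.091 = 349.011
AUC_0→∞ (oral suspension) = 524.4975 + 349.011 = 873.5085 mcg/mL·hr
F = (AUC_ev/D_ev)/(AUC_iv/D_iv) = (873.5085/20)/(255/5) = 43.675425/51 = 0.8564

F = 0.856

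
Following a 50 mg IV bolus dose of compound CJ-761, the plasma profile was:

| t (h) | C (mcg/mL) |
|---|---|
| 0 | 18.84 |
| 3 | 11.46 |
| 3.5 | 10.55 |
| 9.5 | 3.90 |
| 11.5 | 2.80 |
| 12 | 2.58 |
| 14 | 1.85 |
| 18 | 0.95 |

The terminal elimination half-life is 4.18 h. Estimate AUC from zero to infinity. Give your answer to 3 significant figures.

AUC = 118 mcg/mL·h

Trapezoidal AUC_0→18:
  [0→3]: (18.84+11.46)/2 × 3 = 45.45
  [3→3.5]: (11.46+10.55)/2 × 0.5 = 5.5025
  [3.5→9.5]: (10.55+3.90)/2 × 6 = 43.35
  [9.5→11.5]: (3.90+2.80)/2 × 2 = 6.7
  [11.5→12]: (2.80+2.58)/2 × 0.5 = 1.345
  [12→14]: (2.58+1.85)/2 × 2 = 4.43
  [14→18]: (1.85+0.95)/2 × 4 = 5.6
  Sum = 112.3775 mcg/mL·h
k_e = ln2 / t½ = 0.693147 / 4.18 = 0.1658 h^-1
Extrapolated tail: C_last / k_e = 0.95 / 0.1658 = 5.730
AUC_0→∞ = 112.3775 + 5.730 = 118.1075 mcg/mL·h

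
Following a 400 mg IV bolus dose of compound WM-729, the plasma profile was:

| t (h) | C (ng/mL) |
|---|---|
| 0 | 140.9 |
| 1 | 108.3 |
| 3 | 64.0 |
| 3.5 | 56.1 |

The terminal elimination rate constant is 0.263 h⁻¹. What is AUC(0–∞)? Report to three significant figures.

AUC = 540 ng/mL·h

Trapezoidal AUC_0→3.5:
  [0→1]: (140.9+108.3)/2 × 1 = 124.6
  [1→3]: (108.3+64.0)/2 × 2 = 172.3
  [3→3.5]: (64.0+56.1)/2 × 0.5 = 30.025
  Sum = 326.925 ng/mL·h
Extrapolated tail: C_last / k_e = 56.1 / 0.263 = 213.308
AUC_0→∞ = 326.925 + 213.308 = 540.233 ng/mL·h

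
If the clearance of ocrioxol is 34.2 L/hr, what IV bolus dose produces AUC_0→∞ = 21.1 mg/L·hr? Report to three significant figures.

Dose_iv = CL × AUC_0→∞
     = 34.2 × 21.1 = 721.62 mg

Dose = 722 mg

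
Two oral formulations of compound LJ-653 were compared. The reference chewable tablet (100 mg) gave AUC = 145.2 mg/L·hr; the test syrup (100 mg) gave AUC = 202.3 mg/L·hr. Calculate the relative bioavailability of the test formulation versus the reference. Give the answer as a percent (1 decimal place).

F_rel = (AUC_test/D_test) / (AUC_ref/D_ref)
      = (202.3/100) / (145.2/100)
      = 2.023 / 1.452 = 1.3933 = 139.33%

F_rel = 139.3%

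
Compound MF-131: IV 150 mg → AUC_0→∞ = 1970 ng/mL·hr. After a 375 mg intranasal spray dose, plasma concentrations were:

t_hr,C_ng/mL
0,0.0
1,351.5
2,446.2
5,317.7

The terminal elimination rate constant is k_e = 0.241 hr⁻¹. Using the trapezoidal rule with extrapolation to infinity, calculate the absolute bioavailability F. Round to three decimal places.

Trapezoidal AUC_0→5 (intranasal spray):
  [0→1]: (0.0+351.5)/2 × 1 = 175.75
  [1→2]: (351.5+446.2)/2 × 1 = 398.85
  [2→5]: (446.2+317.7)/2 × 3 = 1145.85
  Sum = 1720.45 ng/mL·hr
Tail: C_last/k_e = 317.7/0.241 = 1318.257
AUC_0→∞ (intranasal spray) = 1720.45 + 1318.257 = 3038.707 ng/mL·hr
F = (AUC_ev/D_ev)/(AUC_iv/D_iv) = (3038.707/375)/(1970/150) = 8.10322/13.1333 = 0.6170

F = 0.617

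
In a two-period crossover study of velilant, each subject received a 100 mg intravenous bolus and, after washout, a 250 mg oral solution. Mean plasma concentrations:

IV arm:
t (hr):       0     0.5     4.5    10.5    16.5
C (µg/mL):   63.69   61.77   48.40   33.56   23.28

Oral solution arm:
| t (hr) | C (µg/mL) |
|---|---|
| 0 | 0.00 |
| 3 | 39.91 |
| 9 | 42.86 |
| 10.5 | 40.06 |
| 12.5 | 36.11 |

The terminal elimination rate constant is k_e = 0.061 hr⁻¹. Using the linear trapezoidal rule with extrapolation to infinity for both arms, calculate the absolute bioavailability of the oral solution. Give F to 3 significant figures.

F = 0.396

Trapezoidal AUC_0→16.5 (IV):
  [0→0.5]: (63.69+61.77)/2 × 0.5 = 31.365
  [0.5→4.5]: (61.77+48.40)/2 × 4 = 220.34
  [4.5→10.5]: (48.40+33.56)/2 × 6 = 245.88
  [10.5→16.5]: (33.56+23.28)/2 × 6 = 170.52
  Sum = 668.105 µg/mL·hr
IV tail: 23.28/0.061 = 381.639; AUC_iv,0→∞ = 668.105 + 381.639 = 1049.744 µg/mL·hr
Trapezoidal AUC_0→12.5 (oral solution):
  [0→3]: (0.00+39.91)/2 × 3 = 59.865
  [3→9]: (39.91+42.86)/2 × 6 = 248.31
  [9→10.5]: (42.86+40.06)/2 × 1.5 = 62.19
  [10.5→12.5]: (40.06+36.11)/2 × 2 = 76.17
  Sum = 446.535 µg/mL·hr
oral solution tail: 36.11/0.061 = 591.967; AUC_ev,0→∞ = 446.535 + 591.967 = 1038.502 µg/mL·hr
F = (AUC_ev/D_ev)/(AUC_iv/D_iv) = (1038.502/250)/(1049.744/100) = 4.154008/10.49744 = 0.3957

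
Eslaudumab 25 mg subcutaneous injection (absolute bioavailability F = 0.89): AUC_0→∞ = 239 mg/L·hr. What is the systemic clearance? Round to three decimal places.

CL = F × Dose / AUC_0→∞
   = 0.89 × 25 / 239 = 0.0930962 L/hr

CL = 0.093 L/hr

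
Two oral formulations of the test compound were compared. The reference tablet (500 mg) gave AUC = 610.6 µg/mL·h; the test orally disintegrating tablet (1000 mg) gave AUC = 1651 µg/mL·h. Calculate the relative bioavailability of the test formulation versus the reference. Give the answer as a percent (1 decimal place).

F_rel = (AUC_test/D_test) / (AUC_ref/D_ref)
      = (1651/1000) / (610.6/500)
      = 1.651 / 1.2212 = 1.3519 = 135.19%

F_rel = 135.2%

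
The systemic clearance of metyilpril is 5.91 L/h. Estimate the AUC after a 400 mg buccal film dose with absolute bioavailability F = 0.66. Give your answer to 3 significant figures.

AUC = 44.7 mg/L·h

AUC_0→∞ = F × Dose / CL
        = 0.66 × 400 / 5.91 = 44.6701 mg/L·h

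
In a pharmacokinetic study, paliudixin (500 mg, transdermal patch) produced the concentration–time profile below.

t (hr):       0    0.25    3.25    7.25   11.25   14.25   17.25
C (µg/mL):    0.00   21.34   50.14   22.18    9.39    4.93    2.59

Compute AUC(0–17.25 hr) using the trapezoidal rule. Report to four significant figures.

AUC = 350.4 µg/mL·hr

Trapezoidal AUC_0→17.25:
  [0→0.25]: (0.00+21.34)/2 × 0.25 = 2.6675
  [0.25→3.25]: (21.34+50.14)/2 × 3 = 107.22
  [3.25→7.25]: (50.14+22.18)/2 × 4 = 144.64
  [7.25→11.25]: (22.18+9.39)/2 × 4 = 63.14
  [11.25→14.25]: (9.39+4.93)/2 × 3 = 21.48
  [14.25→17.25]: (4.93+2.59)/2 × 3 = 11.28
  Sum = 350.4275 µg/mL·hr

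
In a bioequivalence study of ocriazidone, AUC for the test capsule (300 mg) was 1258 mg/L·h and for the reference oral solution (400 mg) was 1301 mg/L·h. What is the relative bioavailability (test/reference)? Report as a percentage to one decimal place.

F_rel = (AUC_test/D_test) / (AUC_ref/D_ref)
      = (1258/300) / (1301/400)
      = 4.19333 / 3.2525 = 1.2893 = 128.93%

F_rel = 128.9%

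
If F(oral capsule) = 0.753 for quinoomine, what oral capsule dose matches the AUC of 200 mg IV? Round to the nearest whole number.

D_oral = 266 mg

For equal systemic exposure: F × D_ev = D_iv
D_ev = D_iv / F = 200 / 0.753 = 265.604 mg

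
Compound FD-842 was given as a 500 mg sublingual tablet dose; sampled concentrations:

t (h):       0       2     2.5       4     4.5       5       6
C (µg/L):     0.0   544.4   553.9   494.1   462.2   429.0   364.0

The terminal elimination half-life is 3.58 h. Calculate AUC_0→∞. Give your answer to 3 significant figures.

Trapezoidal AUC_0→6:
  [0→2]: (0.0+544.4)/2 × 2 = 544.4
  [2→2.5]: (544.4+553.9)/2 × 0.5 = 274.575
  [2.5→4]: (553.9+494.1)/2 × 1.5 = 786.0
  [4→4.5]: (494.1+462.2)/2 × 0.5 = 239.075
  [4.5→5]: (462.2+429.0)/2 × 0.5 = 222.8
  [5→6]: (429.0+364.0)/2 × 1 = 396.5
  Sum = 2463.35 µg/L·h
k_e = ln2 / t½ = 0.693147 / 3.58 = 0.1936 h^-1
Extrapolated tail: C_last / k_e = 364.0 / 0.1936 = 1880.165
AUC_0→∞ = 2463.35 + 1880.165 = 4343.515 µg/L·h

AUC = 4340 µg/L·h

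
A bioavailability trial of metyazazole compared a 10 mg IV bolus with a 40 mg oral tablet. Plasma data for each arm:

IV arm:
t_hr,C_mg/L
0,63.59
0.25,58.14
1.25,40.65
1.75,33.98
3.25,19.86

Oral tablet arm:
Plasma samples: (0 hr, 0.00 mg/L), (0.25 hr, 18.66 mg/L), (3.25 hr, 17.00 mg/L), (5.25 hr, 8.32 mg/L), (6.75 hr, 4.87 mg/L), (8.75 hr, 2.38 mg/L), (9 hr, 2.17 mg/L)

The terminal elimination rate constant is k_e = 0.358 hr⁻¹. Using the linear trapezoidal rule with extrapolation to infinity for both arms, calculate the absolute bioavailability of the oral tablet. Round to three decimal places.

Trapezoidal AUC_0→3.25 (IV):
  [0→0.25]: (63.59+58.14)/2 × 0.25 = 15.21625
  [0.25→1.25]: (58.14+40.65)/2 × 1 = 49.395
  [1.25→1.75]: (40.65+33.98)/2 × 0.5 = 18.6575
  [1.75→3.25]: (33.98+19.86)/2 × 1.5 = 40.38
  Sum = 123.64875 mg/L·hr
IV tail: 19.86/0.358 = 55.475; AUC_iv,0→∞ = 123.64875 + 55.475 = 179.12375 mg/L·hr
Trapezoidal AUC_0→9 (oral tablet):
  [0→0.25]: (0.00+18.66)/2 × 0.25 = 2.3325
  [0.25→3.25]: (18.66+17.00)/2 × 3 = 53.49
  [3.25→5.25]: (17.00+8.32)/2 × 2 = 25.32
  [5.25→6.75]: (8.32+4.87)/2 × 1.5 = 9.8925
  [6.75→8.75]: (4.87+2.38)/2 × 2 = 7.25
  [8.75→9]: (2.38+2.17)/2 × 0.25 = 0.56875
  Sum = 98.85375 mg/L·hr
oral tablet tail: 2.17/0.358 = 6.061; AUC_ev,0→∞ = 98.85375 + 6.061 = 104.91475 mg/L·hr
F = (AUC_ev/D_ev)/(AUC_iv/D_iv) = (104.91475/40)/(179.12375/10) = 2.62287/17.912375 = 0.1464

F = 0.146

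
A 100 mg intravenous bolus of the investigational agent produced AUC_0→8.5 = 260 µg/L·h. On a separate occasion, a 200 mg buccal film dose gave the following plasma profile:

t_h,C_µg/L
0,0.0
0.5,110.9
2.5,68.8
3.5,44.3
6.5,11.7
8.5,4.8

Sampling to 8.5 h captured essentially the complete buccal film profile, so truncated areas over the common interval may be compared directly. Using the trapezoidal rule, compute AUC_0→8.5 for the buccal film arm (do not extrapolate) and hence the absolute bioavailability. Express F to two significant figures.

Trapezoidal AUC_0→8.5 (buccal film):
  [0→0.5]: (0.0+110.9)/2 × 0.5 = 27.725
  [0.5→2.5]: (110.9+68.8)/2 × 2 = 179.7
  [2.5→3.5]: (68.8+44.3)/2 × 1 = 56.55
  [3.5→6.5]: (44.3+11.7)/2 × 3 = 84.0
  [6.5→8.5]: (11.7+4.8)/2 × 2 = 16.5
  Sum = 364.475 µg/L·h
F = (AUC_ev/D_ev)/(AUC_iv/D_iv) = (364.475/200)/(260/100) = 1.822375/2.6 = 0.7009

F = 0.70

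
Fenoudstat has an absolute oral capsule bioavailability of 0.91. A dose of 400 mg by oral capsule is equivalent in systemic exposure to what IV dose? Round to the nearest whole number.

D_iv = 364 mg

Systemic exposure from an extravascular dose = F × D_ev, so the equivalent IV dose is F × D_ev.
D_iv = F × D_ev = 0.91 × 400 = 364 mg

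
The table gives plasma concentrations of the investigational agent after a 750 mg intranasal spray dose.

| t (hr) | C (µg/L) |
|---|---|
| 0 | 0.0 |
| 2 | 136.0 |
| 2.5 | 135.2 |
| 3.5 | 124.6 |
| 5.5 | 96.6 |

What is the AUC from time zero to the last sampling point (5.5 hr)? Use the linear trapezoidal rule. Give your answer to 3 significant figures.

Trapezoidal AUC_0→5.5:
  [0→2]: (0.0+136.0)/2 × 2 = 136.0
  [2→2.5]: (136.0+135.2)/2 × 0.5 = 67.8
  [2.5→3.5]: (135.2+124.6)/2 × 1 = 129.9
  [3.5→5.5]: (124.6+96.6)/2 × 2 = 221.2
  Sum = 554.9 µg/L·hr

AUC = 555 µg/L·hr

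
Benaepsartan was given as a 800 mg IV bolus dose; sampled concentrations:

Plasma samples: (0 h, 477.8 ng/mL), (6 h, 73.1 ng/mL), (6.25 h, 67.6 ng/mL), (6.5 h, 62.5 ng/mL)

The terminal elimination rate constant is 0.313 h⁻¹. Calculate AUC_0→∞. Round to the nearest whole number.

Trapezoidal AUC_0→6.5:
  [0→6]: (477.8+73.1)/2 × 6 = 1652.7
  [6→6.25]: (73.1+67.6)/2 × 0.25 = 17.5875
  [6.25→6.5]: (67.6+62.5)/2 × 0.25 = 16.2625
  Sum = 1686.55 ng/mL·h
Extrapolated tail: C_last / k_e = 62.5 / 0.313 = 199.681
AUC_0→∞ = 1686.55 + 199.681 = 1886.231 ng/mL·h

AUC = 1886 ng/mL·h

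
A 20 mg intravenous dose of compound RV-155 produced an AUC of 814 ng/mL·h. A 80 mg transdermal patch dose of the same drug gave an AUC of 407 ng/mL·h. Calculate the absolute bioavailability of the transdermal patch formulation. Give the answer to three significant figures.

F = (AUC_ev / D_ev) / (AUC_iv / D_iv)
  = (407/80) / (814/20)
  = 5.0875 / 40.7 = 0.1250

F = 0.125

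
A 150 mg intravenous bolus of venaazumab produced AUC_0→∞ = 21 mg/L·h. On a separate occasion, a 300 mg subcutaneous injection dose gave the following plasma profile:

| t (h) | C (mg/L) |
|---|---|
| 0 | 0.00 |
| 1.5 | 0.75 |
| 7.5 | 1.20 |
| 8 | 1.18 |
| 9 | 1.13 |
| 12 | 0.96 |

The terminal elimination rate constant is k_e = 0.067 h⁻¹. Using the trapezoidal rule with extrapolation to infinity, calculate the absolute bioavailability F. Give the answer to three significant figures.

Trapezoidal AUC_0→12 (subcutaneous injection):
  [0→1.5]: (0.00+0.75)/2 × 1.5 = 0.5625
  [1.5→7.5]: (0.75+1.20)/2 × 6 = 5.85
  [7.5→8]: (1.20+1.18)/2 × 0.5 = 0.595
  [8→9]: (1.18+1.13)/2 × 1 = 1.155
  [9→12]: (1.13+0.96)/2 × 3 = 3.135
  Sum = 11.2975 mg/L·h
Tail: C_last/k_e = 0.96/0.067 = 14.328
AUC_0→∞ (subcutaneous injection) = 11.2975 + 14.328 = 25.6255 mg/L·h
F = (AUC_ev/D_ev)/(AUC_iv/D_iv) = (25.6255/300)/(21/150) = 0.0854183/0.14 = 0.6101

F = 0.610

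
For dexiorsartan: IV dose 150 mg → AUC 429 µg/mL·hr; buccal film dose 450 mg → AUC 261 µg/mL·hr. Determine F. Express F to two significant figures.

F = 0.20

F = (AUC_ev / D_ev) / (AUC_iv / D_iv)
  = (261/450) / (429/150)
  = 0.58 / 2.86 = 0.2028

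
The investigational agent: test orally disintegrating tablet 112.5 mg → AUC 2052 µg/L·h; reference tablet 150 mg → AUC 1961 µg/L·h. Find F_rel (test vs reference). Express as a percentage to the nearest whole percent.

F_rel = (AUC_test/D_test) / (AUC_ref/D_ref)
      = (2052/112.5) / (1961/150)
      = 18.24 / 13.0733 = 1.3952 = 139.52%

F_rel = 140%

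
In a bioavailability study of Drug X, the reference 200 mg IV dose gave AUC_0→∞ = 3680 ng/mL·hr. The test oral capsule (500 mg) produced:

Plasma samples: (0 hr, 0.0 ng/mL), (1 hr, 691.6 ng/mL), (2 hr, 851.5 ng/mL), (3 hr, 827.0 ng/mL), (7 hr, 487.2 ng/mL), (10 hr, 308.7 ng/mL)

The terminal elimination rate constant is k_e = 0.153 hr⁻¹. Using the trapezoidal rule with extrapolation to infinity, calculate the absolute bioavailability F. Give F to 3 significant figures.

Trapezoidal AUC_0→10 (oral capsule):
  [0→1]: (0.0+691.6)/2 × 1 = 345.8
  [1→2]: (691.6+851.5)/2 × 1 = 771.55
  [2→3]: (851.5+827.0)/2 × 1 = 839.25
  [3→7]: (827.0+487.2)/2 × 4 = 2628.4
  [7→10]: (487.2+308.7)/2 × 3 = 1193.85
  Sum = 5778.85 ng/mL·hr
Tail: C_last/k_e = 308.7/0.153 = 2017.647
AUC_0→∞ (oral capsule) = 5778.85 + 2017.647 = 7796.497 ng/mL·hr
F = (AUC_ev/D_ev)/(AUC_iv/D_iv) = (7796.497/500)/(3680/200) = 15.592994/18.4 = 0.8474

F = 0.847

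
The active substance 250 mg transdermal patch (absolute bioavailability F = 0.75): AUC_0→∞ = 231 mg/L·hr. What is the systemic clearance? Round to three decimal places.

CL = 0.812 L/hr

CL = F × Dose / AUC_0→∞
   = 0.75 × 250 / 231 = 0.811688 L/hr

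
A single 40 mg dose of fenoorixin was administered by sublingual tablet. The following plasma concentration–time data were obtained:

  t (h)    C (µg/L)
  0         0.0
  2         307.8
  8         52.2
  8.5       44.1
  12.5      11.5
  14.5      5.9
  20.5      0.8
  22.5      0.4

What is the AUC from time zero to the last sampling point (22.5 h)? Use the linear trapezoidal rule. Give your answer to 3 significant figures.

AUC = 1560 µg/L·h

Trapezoidal AUC_0→22.5:
  [0→2]: (0.0+307.8)/2 × 2 = 307.8
  [2→8]: (307.8+52.2)/2 × 6 = 1080.0
  [8→8.5]: (52.2+44.1)/2 × 0.5 = 24.075
  [8.5→12.5]: (44.1+11.5)/2 × 4 = 111.2
  [12.5→14.5]: (11.5+5.9)/2 × 2 = 17.4
  [14.5→20.5]: (5.9+0.8)/2 × 6 = 20.1
  [20.5→22.5]: (0.8+0.4)/2 × 2 = 1.2
  Sum = 1561.775 µg/L·h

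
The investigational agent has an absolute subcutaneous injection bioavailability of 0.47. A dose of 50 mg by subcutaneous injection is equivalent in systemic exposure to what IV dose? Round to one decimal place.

Systemic exposure from an extravascular dose = F × D_ev, so the equivalent IV dose is F × D_ev.
D_iv = F × D_ev = 0.47 × 50 = 23.5 mg

D_iv = 23.5 mg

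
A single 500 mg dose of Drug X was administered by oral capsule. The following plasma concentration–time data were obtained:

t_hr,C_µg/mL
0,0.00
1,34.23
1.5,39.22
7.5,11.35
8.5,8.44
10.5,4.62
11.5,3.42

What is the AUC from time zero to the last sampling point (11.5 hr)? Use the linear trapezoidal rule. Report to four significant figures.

AUC = 214.2 µg/mL·hr

Trapezoidal AUC_0→11.5:
  [0→1]: (0.00+34.23)/2 × 1 = 17.115
  [1→1.5]: (34.23+39.22)/2 × 0.5 = 18.3625
  [1.5→7.5]: (39.22+11.35)/2 × 6 = 151.71
  [7.5→8.5]: (11.35+8.44)/2 × 1 = 9.895
  [8.5→10.5]: (8.44+4.62)/2 × 2 = 13.06
  [10.5→11.5]: (4.62+3.42)/2 × 1 = 4.02
  Sum = 214.1625 µg/mL·hr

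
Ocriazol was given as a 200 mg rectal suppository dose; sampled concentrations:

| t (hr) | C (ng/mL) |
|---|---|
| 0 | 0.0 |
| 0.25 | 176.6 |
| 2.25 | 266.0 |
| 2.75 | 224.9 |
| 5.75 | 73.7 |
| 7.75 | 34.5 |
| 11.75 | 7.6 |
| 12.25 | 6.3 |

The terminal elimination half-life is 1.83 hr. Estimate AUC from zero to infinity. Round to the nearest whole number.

Trapezoidal AUC_0→12.25:
  [0→0.25]: (0.0+176.6)/2 × 0.25 = 22.075
  [0.25→2.25]: (176.6+266.0)/2 × 2 = 442.6
  [2.25→2.75]: (266.0+224.9)/2 × 0.5 = 122.725
  [2.75→5.75]: (224.9+73.7)/2 × 3 = 447.9
  [5.75→7.75]: (73.7+34.5)/2 × 2 = 108.2
  [7.75→11.75]: (34.5+7.6)/2 × 4 = 84.2
  [11.75→12.25]: (7.6+6.3)/2 × 0.5 = 3.475
  Sum = 1231.175 ng/mL·hr
k_e = ln2 / t½ = 0.693147 / 1.83 = 0.3788 hr^-1
Extrapolated tail: C_last / k_e = 6.3 / 0.3788 = 16.631
AUC_0→∞ = 1231.175 + 16.631 = 1247.806 ng/mL·hr

AUC = 1248 ng/mL·hr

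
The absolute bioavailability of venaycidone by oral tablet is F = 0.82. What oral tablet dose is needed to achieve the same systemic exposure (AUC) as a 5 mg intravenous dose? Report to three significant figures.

D_oral = 6.10 mg

For equal systemic exposure: F × D_ev = D_iv
D_ev = D_iv / F = 5 / 0.82 = 6.09756 mg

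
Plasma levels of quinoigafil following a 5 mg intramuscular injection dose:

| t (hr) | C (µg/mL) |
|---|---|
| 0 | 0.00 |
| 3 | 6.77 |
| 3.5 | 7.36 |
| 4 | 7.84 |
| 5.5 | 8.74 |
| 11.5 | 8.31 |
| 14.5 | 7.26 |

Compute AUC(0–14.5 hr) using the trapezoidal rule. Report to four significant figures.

AUC = 104.4 µg/mL·hr

Trapezoidal AUC_0→14.5:
  [0→3]: (0.00+6.77)/2 × 3 = 10.155
  [3→3.5]: (6.77+7.36)/2 × 0.5 = 3.5325
  [3.5→4]: (7.36+7.84)/2 × 0.5 = 3.8
  [4→5.5]: (7.84+8.74)/2 × 1.5 = 12.435
  [5.5→11.5]: (8.74+8.31)/2 × 6 = 51.15
  [11.5→14.5]: (8.31+7.26)/2 × 3 = 23.355
  Sum = 104.4275 µg/mL·hr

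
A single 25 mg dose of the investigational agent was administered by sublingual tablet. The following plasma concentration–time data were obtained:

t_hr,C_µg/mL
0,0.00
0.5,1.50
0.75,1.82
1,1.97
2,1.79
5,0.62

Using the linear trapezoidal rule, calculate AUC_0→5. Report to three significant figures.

Trapezoidal AUC_0→5:
  [0→0.5]: (0.00+1.50)/2 × 0.5 = 0.375
  [0.5→0.75]: (1.50+1.82)/2 × 0.25 = 0.415
  [0.75→1]: (1.82+1.97)/2 × 0.25 = 0.47375
  [1→2]: (1.97+1.79)/2 × 1 = 1.88
  [2→5]: (1.79+0.62)/2 × 3 = 3.615
  Sum = 6.75875 µg/mL·hr

AUC = 6.76 µg/mL·hr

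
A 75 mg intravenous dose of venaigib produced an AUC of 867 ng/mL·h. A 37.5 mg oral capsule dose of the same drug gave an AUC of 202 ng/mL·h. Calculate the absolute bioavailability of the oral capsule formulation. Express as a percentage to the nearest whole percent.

F = (AUC_ev / D_ev) / (AUC_iv / D_iv)
  = (202/37.5) / (867/75)
  = 5.38667 / 11.56 = 0.4660
  = 46.60%

F = 47%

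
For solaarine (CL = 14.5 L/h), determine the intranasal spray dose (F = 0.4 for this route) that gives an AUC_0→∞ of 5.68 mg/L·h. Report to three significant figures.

Dose = CL × AUC_0→∞ / F
     = 14.5 × 5.68 / 0.4 = 205.9 mg

Dose = 206 mg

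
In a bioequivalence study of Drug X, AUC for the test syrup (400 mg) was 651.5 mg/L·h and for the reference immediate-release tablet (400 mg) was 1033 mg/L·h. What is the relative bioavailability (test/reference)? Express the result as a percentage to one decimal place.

F_rel = (AUC_test/D_test) / (AUC_ref/D_ref)
      = (651.5/400) / (1033/400)
      = 1.62875 / 2.5825 = 0.6307 = 63.07%

F_rel = 63.1%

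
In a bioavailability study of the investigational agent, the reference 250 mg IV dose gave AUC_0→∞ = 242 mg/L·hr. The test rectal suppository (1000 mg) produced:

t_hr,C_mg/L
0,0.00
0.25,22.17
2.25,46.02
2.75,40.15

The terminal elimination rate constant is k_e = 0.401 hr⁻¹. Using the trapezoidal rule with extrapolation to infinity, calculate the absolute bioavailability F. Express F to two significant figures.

F = 0.20

Trapezoidal AUC_0→2.75 (rectal suppository):
  [0→0.25]: (0.00+22.17)/2 × 0.25 = 2.77125
  [0.25→2.25]: (22.17+46.02)/2 × 2 = 68.19
  [2.25→2.75]: (46.02+40.15)/2 × 0.5 = 21.5425
  Sum = 92.50375 mg/L·hr
Tail: C_last/k_e = 40.15/0.401 = 100.125
AUC_0→∞ (rectal suppository) = 92.50375 + 100.125 = 192.62875 mg/L·hr
F = (AUC_ev/D_ev)/(AUC_iv/D_iv) = (192.62875/1000)/(242/250) = 0.19262875/0.968 = 0.1990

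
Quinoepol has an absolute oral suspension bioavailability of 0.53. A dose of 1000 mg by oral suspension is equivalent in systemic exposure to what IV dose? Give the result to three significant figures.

D_iv = 530 mg

Systemic exposure from an extravascular dose = F × D_ev, so the equivalent IV dose is F × D_ev.
D_iv = F × D_ev = 0.53 × 1000 = 530 mg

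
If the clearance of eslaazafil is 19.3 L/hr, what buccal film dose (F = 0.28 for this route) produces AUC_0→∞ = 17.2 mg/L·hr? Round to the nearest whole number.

Dose = 1186 mg

Dose = CL × AUC_0→∞ / F
     = 19.3 × 17.2 / 0.28 = 1185.57 mg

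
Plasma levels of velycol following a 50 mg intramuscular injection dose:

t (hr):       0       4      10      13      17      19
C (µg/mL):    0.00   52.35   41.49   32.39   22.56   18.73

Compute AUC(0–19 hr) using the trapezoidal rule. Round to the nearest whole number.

AUC = 648 µg/mL·hr

Trapezoidal AUC_0→19:
  [0→4]: (0.00+52.35)/2 × 4 = 104.7
  [4→10]: (52.35+41.49)/2 × 6 = 281.52
  [10→13]: (41.49+32.39)/2 × 3 = 110.82
  [13→17]: (32.39+22.56)/2 × 4 = 109.9
  [17→19]: (22.56+18.73)/2 × 2 = 41.29
  Sum = 648.23 µg/mL·hr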